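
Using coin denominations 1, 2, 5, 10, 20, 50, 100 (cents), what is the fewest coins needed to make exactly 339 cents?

8

Greedy: take as many of the largest coin as possible, then repeat with the remainder.
339 = 3×100 + 1×20 + 1×10 + 1×5 + 2×2
Total coins = 3 + 1 + 1 + 1 + 2 = 8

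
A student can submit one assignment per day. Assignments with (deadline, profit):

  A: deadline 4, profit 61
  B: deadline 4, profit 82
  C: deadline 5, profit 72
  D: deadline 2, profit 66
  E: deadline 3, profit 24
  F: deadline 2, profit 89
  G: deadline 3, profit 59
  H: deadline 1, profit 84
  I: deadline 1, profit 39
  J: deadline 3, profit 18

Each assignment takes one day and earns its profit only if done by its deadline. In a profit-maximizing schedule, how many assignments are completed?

5

By profit: F(d2,89), H(d1,84), B(d4,82), C(d5,72), D(d2,66), A(d4,61), G(d3,59), I(d1,39), E(d3,24), J(d3,18)
F→slot 2; H→slot 1; B→slot 4; C→slot 5; D skipped; A→slot 3; G skipped; I skipped; E skipped; J skipped.
5 of 10 scheduled.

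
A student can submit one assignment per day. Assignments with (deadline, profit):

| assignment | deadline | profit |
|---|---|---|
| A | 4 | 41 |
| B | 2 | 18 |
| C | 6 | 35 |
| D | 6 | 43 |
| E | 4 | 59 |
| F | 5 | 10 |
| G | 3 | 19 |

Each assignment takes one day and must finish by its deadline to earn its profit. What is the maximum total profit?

Sort by profit descending; place each in the latest free slot ≤ its deadline.
Profit order: E=59 D=43 A=41 C=35 G=19 B=18 F=10
Assign: E→slot 4, D→slot 6, A→slot 3, C→slot 5, G→slot 2, B→slot 1, F skipped.
Slots: [1:B] [2:G] [3:A] [4:E] [5:C] [6:D]
Profit = 18 + 19 + 41 + 59 + 35 + 43 = 215

215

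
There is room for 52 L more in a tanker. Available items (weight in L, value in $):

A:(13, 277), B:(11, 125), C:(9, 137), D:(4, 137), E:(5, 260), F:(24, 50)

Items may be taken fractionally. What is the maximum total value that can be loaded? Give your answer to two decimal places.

956.83

Sort by value per unit weight and fill in that order.
Ratios (sorted): E 52.00, D 34.25, A 21.31, C 15.22, B 11.36, F 2.08
take E (5 @ 260); take D (4 @ 137); take A (13 @ 277); take C (9 @ 137); take B (11 @ 125); take 10/24 of F → 20.83. Capacity used 52/52.
Total value = 956.83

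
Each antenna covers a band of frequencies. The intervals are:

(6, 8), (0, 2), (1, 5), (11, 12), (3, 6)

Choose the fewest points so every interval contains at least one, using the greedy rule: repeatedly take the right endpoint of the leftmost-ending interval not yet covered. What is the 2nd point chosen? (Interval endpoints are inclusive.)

6

By right end: [0,2]  [1,5]  [3,6]  [6,8]  [11,12]
[0,2] uncovered → point at 2; [3,6] uncovered → point at 6; [11,12] uncovered → point at 12.
Points: 2, 6, 12 (3 total).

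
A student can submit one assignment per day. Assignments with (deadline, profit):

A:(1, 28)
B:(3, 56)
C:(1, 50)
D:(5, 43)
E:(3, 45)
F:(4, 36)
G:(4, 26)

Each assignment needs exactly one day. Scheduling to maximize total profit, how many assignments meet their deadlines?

5

Take jobs in profit order; each goes to the latest open slot no later than its deadline.
Profit order: B=56 C=50 E=45 D=43 F=36 A=28 G=26
Assign: B→slot 3, C→slot 1, E→slot 2, D→slot 5, F→slot 4, A skipped, G skipped.
Slots: [1:C] [2:E] [3:B] [4:F] [5:D]
5 of 7 scheduled.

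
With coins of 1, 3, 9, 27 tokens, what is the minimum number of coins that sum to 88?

Use the largest denomination that fits, subtract, and repeat.
88 = 3×27 + 2×3 + 1×1
Total coins = 3 + 2 + 1 = 6

6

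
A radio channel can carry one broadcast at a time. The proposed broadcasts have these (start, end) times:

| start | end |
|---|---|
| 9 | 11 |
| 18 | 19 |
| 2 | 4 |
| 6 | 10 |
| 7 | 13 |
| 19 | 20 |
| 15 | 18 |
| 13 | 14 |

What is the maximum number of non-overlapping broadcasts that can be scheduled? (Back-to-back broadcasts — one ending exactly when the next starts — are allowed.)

6

By end time: (2,4), (6,10), (9,11), (7,13), (13,14), (15,18), (18,19), (19,20).
Pick (2,4); next start ≥ 4 → (6,10); next start ≥ 10 → (13,14); next start ≥ 14 → (15,18); next start ≥ 18 → (18,19); next start ≥ 19 → (19,20).
Selected 6 broadcasts.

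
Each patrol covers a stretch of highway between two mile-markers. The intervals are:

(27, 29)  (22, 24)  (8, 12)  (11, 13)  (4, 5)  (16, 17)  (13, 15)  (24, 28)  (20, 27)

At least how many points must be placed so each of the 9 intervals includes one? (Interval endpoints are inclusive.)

6

Process intervals by earliest right end; each time one isn't hit yet, stab at its right endpoint.
Sorted: [4,5] [8,12] [11,13] [13,15] [16,17] [22,24] [20,27] [24,28] [27,29]
{[4,5]} hit by 5; {[8,12],[11,13]} hit by 12; {[13,15]} hit by 15; {[16,17]} hit by 17; {[22,24],[20,27],[24,28]} hit by 24; {[27,29]} hit by 29.
Points: 5, 12, 15, 17, 24, 29 (6 total).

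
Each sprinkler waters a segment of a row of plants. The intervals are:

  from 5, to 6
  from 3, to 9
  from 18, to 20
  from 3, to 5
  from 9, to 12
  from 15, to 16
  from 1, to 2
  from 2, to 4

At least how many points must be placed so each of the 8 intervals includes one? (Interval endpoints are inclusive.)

5

Process intervals by earliest right end; each time one isn't hit yet, stab at its right endpoint.
By right end: [1,2]  [2,4]  [3,5]  [5,6]  [3,9]  [9,12]  [15,16]  [18,20]
[1,2] uncovered → point at 2; [3,5] uncovered → point at 5; [9,12] uncovered → point at 12; [15,16] uncovered → point at 16; [18,20] uncovered → point at 20.
Points: 2, 5, 12, 16, 20 (5 total).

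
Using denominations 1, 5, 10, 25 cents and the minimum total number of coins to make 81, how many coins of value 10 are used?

Greedy: take as many of the largest coin as possible, then repeat with the remainder.
81 − 3×25→6 − 1×5→1 − 1×1→0
Count of 10: 0

0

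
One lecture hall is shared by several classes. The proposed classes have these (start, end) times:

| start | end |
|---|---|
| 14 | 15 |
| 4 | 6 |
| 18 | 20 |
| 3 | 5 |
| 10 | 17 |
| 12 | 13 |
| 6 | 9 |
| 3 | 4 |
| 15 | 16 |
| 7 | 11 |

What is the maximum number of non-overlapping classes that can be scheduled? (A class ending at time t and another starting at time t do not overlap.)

7

Sorted by end: (3,4)  (3,5)  (4,6)  (6,9)  (7,11)  (12,13)  (14,15)  (15,16)  (10,17)  (18,20)
take (3,4); skip (3,5); take (4,6); take (6,9); skip (7,11); take (12,13); take (14,15); take (15,16); take (18,20).
Selected 7 classes.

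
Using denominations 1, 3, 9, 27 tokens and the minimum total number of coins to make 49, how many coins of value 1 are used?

1

49 − 1×27→22 − 2×9→4 − 1×3→1 − 1×1→0
Count of 1: 1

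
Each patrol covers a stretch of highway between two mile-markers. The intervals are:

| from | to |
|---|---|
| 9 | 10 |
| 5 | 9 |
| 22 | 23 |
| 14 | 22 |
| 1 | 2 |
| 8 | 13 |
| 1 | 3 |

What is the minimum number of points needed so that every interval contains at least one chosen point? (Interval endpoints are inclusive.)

Sorted: [1,2] [1,3] [5,9] [9,10] [8,13] [14,22] [22,23]
{[1,2],[1,3]} hit by 2; {[5,9],[9,10],[8,13]} hit by 9; {[14,22],[22,23]} hit by 22.
Points: 2, 9, 22 (3 total).

3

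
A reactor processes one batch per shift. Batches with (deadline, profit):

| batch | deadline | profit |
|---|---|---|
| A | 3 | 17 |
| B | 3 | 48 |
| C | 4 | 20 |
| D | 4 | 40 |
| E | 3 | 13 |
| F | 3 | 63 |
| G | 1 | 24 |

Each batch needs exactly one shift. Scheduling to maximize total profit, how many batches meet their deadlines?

4

Take jobs in profit order; each goes to the latest open slot no later than its deadline.
Profit order: F=63 B=48 D=40 G=24 C=20 A=17 E=13
Assign: F→slot 3, B→slot 2, D→slot 4, G→slot 1, C skipped, A skipped, E skipped.
Slots: [1:G] [2:B] [3:F] [4:D]
4 of 7 scheduled.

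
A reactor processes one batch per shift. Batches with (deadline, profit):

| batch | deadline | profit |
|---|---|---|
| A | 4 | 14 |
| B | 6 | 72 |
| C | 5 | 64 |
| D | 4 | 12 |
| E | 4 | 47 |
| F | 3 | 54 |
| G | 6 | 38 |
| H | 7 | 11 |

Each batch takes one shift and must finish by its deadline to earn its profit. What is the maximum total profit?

300

By profit: B(d6,72), C(d5,64), F(d3,54), E(d4,47), G(d6,38), A(d4,14), D(d4,12), H(d7,11)
B→slot 6; C→slot 5; F→slot 3; E→slot 4; G→slot 2; A→slot 1; D skipped; H→slot 7.
Profit = 14 + 38 + 54 + 47 + 64 + 72 + 11 = 300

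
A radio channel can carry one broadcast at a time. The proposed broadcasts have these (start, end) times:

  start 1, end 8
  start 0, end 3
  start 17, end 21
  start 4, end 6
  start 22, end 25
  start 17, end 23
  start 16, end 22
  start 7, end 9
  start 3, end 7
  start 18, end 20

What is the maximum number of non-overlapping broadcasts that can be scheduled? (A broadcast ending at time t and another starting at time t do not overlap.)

5

By end time: (0,3), (4,6), (3,7), (1,8), (7,9), (18,20), (17,21), (16,22), (17,23), (22,25).
Pick (0,3); next start ≥ 3 → (4,6); next start ≥ 6 → (7,9); next start ≥ 9 → (18,20); next start ≥ 20 → (22,25).
Selected 5 broadcasts.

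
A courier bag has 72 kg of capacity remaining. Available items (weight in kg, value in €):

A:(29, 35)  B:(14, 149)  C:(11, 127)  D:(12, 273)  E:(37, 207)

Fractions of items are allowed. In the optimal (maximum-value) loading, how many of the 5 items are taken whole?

3

Sort by value per unit weight and fill in that order.
Order: D (273/12=22.75) > C (127/11=11.55) > B (149/14=10.64) > E (207/37=5.59) > A (35/29=1.21)
Fill: take D (12 @ 273) → take C (11 @ 127) → take B (14 @ 149) → take 35/37 of E → 195.81; 72/72 used.
3 item(s) taken whole; one partial (take 35/37 of E).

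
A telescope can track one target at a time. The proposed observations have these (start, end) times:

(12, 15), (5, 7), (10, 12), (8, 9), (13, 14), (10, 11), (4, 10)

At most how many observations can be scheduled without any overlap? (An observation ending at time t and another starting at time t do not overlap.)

4

Order by finish time; keep every interval that doesn't clash with the previous kept one.
By end time: (5,7), (8,9), (4,10), (10,11), (10,12), (13,14), (12,15).
Pick (5,7); next start ≥ 7 → (8,9); next start ≥ 9 → (10,11); next start ≥ 11 → (13,14).
Selected 4 observations.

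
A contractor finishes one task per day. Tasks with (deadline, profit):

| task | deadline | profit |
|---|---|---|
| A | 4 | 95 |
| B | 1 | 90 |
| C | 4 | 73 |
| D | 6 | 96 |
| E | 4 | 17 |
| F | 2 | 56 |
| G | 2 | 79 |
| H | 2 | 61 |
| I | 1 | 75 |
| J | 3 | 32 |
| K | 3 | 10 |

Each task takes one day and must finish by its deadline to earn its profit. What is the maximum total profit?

Profit order: D=96 A=95 B=90 G=79 I=75 C=73 H=61 F=56 J=32 E=17 K=10
Assign: D→slot 6, A→slot 4, B→slot 1, G→slot 2, I skipped, C→slot 3, H skipped, F skipped, J skipped, E skipped, K skipped.
Slots: [1:B] [2:G] [3:C] [4:A] [6:D]
Profit = 90 + 79 + 73 + 95 + 96 = 433

433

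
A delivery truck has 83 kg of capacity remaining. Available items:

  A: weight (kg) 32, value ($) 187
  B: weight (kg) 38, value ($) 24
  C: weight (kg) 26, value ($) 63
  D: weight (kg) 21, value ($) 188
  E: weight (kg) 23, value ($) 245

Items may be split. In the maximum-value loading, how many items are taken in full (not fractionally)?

Sort by value per unit weight and fill in that order.
Order: E (245/23=10.65) > D (188/21=8.95) > A (187/32=5.84) > C (63/26=2.42) > B (24/38=0.63)
Fill: take E (23 @ 245) → take D (21 @ 188) → take A (32 @ 187) → take 7/26 of C → 16.96; 83/83 used.
3 item(s) taken whole; one partial (take 7/26 of C).

3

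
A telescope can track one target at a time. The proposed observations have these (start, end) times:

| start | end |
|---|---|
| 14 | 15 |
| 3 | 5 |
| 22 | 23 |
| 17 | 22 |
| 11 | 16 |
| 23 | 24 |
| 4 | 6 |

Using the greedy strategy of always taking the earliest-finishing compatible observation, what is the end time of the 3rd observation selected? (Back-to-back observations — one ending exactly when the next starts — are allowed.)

22

Greedy by earliest finish: after sorting by end time, pick each interval compatible with the last pick.
Sorted by end: (3,5)  (4,6)  (14,15)  (11,16)  (17,22)  (22,23)  (23,24)
take (3,5); take (14,15); skip (11,16); take (17,22); take (22,23); take (23,24).
Selected: (3,5) (14,15) (17,22) (22,23) (23,24)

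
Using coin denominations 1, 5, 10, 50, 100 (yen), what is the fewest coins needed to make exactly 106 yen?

3

106 − 1×100→6 − 1×5→1 − 1×1→0
Total coins = 1 + 1 + 1 = 3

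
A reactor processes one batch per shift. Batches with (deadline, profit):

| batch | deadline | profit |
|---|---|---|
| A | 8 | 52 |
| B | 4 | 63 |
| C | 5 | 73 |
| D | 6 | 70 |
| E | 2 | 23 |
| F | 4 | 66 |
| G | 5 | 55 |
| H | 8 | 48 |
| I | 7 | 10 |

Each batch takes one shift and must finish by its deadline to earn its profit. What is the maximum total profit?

450

Profit order: C=73 D=70 F=66 B=63 G=55 A=52 H=48 E=23 I=10
Assign: C→slot 5, D→slot 6, F→slot 4, B→slot 3, G→slot 2, A→slot 8, H→slot 7, E→slot 1, I skipped.
Slots: [1:E] [2:G] [3:B] [4:F] [5:C] [6:D] [7:H] [8:A]
Profit = 23 + 55 + 63 + 66 + 73 + 70 + 48 + 52 = 450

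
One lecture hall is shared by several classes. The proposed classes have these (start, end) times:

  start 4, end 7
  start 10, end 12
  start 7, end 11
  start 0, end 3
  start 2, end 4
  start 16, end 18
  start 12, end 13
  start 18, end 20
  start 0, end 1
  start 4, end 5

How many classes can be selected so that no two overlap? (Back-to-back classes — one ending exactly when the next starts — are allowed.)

Sort by end time and greedily take each interval whose start is ≥ the last chosen end.
By end time: (0,1), (0,3), (2,4), (4,5), (4,7), (7,11), (10,12), (12,13), (16,18), (18,20).
Pick (0,1); next start ≥ 1 → (2,4); next start ≥ 4 → (4,5); next start ≥ 5 → (7,11); next start ≥ 11 → (12,13); next start ≥ 13 → (16,18); next start ≥ 18 → (18,20).
Selected 7 classes.

7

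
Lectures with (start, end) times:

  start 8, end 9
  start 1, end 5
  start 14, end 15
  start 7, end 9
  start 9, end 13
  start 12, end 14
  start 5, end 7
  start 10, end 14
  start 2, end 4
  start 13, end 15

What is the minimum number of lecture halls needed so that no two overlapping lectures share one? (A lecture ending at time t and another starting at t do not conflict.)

Events (time:±→running): 1:+→1 2:+→2 4:-→1 5:-→0 5:+→1 7:-→0 7:+→1 8:+→2 9:-→1 9:-→0 9:+→1 10:+→2 12:+→3 … peak 3.

3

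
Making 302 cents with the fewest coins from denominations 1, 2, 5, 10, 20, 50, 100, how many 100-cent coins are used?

302 − 3×100→2 − 1×2→0
Count of 100: 3

3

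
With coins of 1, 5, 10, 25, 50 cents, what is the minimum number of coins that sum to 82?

Use the largest denomination that fits, subtract, and repeat.
82 − 1×50→32 − 1×25→7 − 1×5→2 − 2×1→0
Total coins = 1 + 1 + 1 + 2 = 5

5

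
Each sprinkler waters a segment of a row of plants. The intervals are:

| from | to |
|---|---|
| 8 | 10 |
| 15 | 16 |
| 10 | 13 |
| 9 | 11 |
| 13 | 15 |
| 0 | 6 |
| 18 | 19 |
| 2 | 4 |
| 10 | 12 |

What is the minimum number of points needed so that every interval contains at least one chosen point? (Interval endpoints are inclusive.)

Sort by right endpoint; whenever an interval is uncovered, place a point at its right end.
By right end: [2,4]  [0,6]  [8,10]  [9,11]  [10,12]  [10,13]  [13,15]  [15,16]  [18,19]
[2,4] uncovered → point at 4; [8,10] uncovered → point at 10; [13,15] uncovered → point at 15; [18,19] uncovered → point at 19.
Points: 4, 10, 15, 19 (4 total).

4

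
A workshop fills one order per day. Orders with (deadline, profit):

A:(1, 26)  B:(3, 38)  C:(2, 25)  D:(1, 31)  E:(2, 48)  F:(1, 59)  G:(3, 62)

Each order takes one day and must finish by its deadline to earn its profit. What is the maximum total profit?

169

Profit order: G=62 F=59 E=48 B=38 D=31 A=26 C=25
Assign: G→slot 3, F→slot 1, E→slot 2, B skipped, D skipped, A skipped, C skipped.
Slots: [1:F] [2:E] [3:G]
Profit = 59 + 48 + 62 = 169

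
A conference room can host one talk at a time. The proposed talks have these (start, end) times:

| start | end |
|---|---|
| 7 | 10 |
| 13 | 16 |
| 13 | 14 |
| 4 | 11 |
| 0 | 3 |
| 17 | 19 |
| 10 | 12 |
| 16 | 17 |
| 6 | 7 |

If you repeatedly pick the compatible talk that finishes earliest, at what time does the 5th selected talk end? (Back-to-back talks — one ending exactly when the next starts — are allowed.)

14

Greedy by earliest finish: after sorting by end time, pick each interval compatible with the last pick.
Sorted by end: (0,3)  (6,7)  (7,10)  (4,11)  (10,12)  (13,14)  (13,16)  (16,17)  (17,19)
take (0,3); take (6,7); take (7,10); skip (4,11); take (10,12); take (13,14); take (16,17); take (17,19).
Selected: (0,3) (6,7) (7,10) (10,12) (13,14) (16,17) (17,19)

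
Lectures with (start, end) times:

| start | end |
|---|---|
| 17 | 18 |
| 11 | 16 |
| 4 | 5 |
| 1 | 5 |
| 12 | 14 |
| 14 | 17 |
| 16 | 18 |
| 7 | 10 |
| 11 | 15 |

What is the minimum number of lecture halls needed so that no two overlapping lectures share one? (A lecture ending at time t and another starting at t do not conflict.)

3

Count concurrent intervals with a sweep; the peak is the room count.
Events (time:±→running): 1:+→1 4:+→2 5:-→1 5:-→0 7:+→1 10:-→0 11:+→1 11:+→2 12:+→3 … peak 3.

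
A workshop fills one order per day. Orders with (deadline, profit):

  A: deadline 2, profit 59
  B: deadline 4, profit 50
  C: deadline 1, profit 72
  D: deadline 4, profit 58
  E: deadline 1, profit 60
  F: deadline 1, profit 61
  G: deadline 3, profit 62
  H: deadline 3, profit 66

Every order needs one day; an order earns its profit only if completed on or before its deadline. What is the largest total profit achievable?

By profit: C(d1,72), H(d3,66), G(d3,62), F(d1,61), E(d1,60), A(d2,59), D(d4,58), B(d4,50)
C→slot 1; H→slot 3; G→slot 2; F skipped; E skipped; A skipped; D→slot 4; B skipped.
Profit = 72 + 62 + 66 + 58 = 258

258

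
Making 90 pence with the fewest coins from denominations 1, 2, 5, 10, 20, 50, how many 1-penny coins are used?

Greedy: take as many of the largest coin as possible, then repeat with the remainder.
90 − 1×50→40 − 2×20→0
Count of 1: 0

0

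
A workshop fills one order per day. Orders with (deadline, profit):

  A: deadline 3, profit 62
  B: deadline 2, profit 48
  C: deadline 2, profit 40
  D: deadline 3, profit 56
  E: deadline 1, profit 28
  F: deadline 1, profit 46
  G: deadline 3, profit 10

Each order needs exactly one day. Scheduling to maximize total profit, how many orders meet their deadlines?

Sort by profit descending; place each in the latest free slot ≤ its deadline.
By profit: A(d3,62), D(d3,56), B(d2,48), F(d1,46), C(d2,40), E(d1,28), G(d3,10)
A→slot 3; D→slot 2; B→slot 1; F skipped; C skipped; E skipped; G skipped.
3 of 7 scheduled.

3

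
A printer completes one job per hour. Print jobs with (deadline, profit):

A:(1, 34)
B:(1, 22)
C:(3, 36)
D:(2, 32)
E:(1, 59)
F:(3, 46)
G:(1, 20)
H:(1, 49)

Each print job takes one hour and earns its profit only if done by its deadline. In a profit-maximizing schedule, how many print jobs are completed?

3

Take jobs in profit order; each goes to the latest open slot no later than its deadline.
By profit: E(d1,59), H(d1,49), F(d3,46), C(d3,36), A(d1,34), D(d2,32), B(d1,22), G(d1,20)
E→slot 1; H skipped; F→slot 3; C→slot 2; A skipped; D skipped; B skipped; G skipped.
3 of 8 scheduled.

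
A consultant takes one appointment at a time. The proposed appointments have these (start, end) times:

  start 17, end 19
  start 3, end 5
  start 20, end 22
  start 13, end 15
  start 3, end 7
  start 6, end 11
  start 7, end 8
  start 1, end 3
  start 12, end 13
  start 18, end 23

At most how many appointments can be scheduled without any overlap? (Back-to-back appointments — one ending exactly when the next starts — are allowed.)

By end time: (1,3), (3,5), (3,7), (7,8), (6,11), (12,13), (13,15), (17,19), (20,22), (18,23).
Pick (1,3); next start ≥ 3 → (3,5); next start ≥ 5 → (7,8); next start ≥ 8 → (12,13); next start ≥ 13 → (13,15); next start ≥ 15 → (17,19); next start ≥ 19 → (20,22).
Selected 7 appointments.

7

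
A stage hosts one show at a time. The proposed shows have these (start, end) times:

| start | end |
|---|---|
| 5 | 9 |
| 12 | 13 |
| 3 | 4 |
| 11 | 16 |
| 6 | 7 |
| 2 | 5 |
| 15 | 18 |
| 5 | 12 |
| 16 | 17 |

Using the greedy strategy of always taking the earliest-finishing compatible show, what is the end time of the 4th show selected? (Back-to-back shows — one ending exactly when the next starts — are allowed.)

17

Greedy by earliest finish: after sorting by end time, pick each interval compatible with the last pick.
Sorted by end: (3,4)  (2,5)  (6,7)  (5,9)  (5,12)  (12,13)  (11,16)  (16,17)  (15,18)
take (3,4); skip (2,5); take (6,7); take (12,13); take (16,17).
Selected: (3,4) (6,7) (12,13) (16,17)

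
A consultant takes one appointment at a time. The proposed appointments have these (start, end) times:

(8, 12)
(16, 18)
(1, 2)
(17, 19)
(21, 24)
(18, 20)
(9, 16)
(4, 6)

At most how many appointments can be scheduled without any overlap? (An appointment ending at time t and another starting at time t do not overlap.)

6

Greedy by earliest finish: after sorting by end time, pick each interval compatible with the last pick.
Sorted by end: (1,2)  (4,6)  (8,12)  (9,16)  (16,18)  (17,19)  (18,20)  (21,24)
take (1,2); take (4,6); take (8,12); take (16,18); skip (17,19); take (18,20); take (21,24).
Selected 6 appointments.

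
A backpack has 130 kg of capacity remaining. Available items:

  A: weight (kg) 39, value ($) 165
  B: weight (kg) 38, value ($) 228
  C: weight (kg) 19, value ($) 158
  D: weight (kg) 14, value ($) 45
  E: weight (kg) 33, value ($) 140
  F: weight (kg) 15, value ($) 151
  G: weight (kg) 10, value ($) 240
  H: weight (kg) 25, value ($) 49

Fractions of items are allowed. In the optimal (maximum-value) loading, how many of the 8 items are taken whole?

Sort by value per unit weight and fill in that order.
Ratios (sorted): G 24.00, F 10.07, C 8.32, B 6.00, E 4.24, A 4.23, D 3.21, H 1.96
take G (10 @ 240); take F (15 @ 151); take C (19 @ 158); take B (38 @ 228); take E (33 @ 140); take 15/39 of A → 63.46. Capacity used 130/130.
5 item(s) taken whole; one partial (take 15/39 of A).

5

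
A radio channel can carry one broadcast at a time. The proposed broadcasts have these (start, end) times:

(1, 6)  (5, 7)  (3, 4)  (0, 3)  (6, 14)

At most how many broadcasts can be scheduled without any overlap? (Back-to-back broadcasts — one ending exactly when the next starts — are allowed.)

3

Order by finish time; keep every interval that doesn't clash with the previous kept one.
Sorted by end: (0,3)  (3,4)  (1,6)  (5,7)  (6,14)
take (0,3); take (3,4); take (5,7); skip (6,14).
Selected 3 broadcasts.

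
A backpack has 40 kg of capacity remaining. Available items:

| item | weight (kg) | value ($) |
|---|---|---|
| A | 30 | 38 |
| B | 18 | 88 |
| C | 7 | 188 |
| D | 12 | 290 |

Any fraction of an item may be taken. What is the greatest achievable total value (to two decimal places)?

Ratios (sorted): C 26.86, D 24.17, B 4.89, A 1.27
take C (7 @ 188); take D (12 @ 290); take B (18 @ 88); take 3/30 of A → 3.80. Capacity used 40/40.
Total value = 569.80

569.80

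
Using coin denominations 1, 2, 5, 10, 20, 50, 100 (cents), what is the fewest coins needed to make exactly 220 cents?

3

Greedy: take as many of the largest coin as possible, then repeat with the remainder.
220 = 2×100 + 1×20
Total coins = 2 + 1 = 3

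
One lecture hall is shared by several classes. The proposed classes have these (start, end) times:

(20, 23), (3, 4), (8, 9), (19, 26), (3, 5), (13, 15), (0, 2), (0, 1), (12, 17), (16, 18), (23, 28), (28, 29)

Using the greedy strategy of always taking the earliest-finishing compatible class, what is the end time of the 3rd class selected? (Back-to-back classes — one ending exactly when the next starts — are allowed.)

Greedy by earliest finish: after sorting by end time, pick each interval compatible with the last pick.
By end time: (0,1), (0,2), (3,4), (3,5), (8,9), (13,15), (12,17), (16,18), (20,23), (19,26), (23,28), (28,29).
Pick (0,1); next start ≥ 1 → (3,4); next start ≥ 4 → (8,9); next start ≥ 9 → (13,15); next start ≥ 15 → (16,18); next start ≥ 18 → (20,23); next start ≥ 23 → (23,28); next start ≥ 28 → (28,29).
Selected: (0,1) (3,4) (8,9) (13,15) (16,18) (20,23) (23,28) (28,29)

9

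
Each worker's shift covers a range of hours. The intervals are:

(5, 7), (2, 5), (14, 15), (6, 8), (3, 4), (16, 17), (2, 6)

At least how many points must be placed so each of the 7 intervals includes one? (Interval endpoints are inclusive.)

Process intervals by earliest right end; each time one isn't hit yet, stab at its right endpoint.
By right end: [3,4]  [2,5]  [2,6]  [5,7]  [6,8]  [14,15]  [16,17]
[3,4] uncovered → point at 4; [5,7] uncovered → point at 7; [14,15] uncovered → point at 15; [16,17] uncovered → point at 17.
Points: 4, 7, 15, 17 (4 total).

4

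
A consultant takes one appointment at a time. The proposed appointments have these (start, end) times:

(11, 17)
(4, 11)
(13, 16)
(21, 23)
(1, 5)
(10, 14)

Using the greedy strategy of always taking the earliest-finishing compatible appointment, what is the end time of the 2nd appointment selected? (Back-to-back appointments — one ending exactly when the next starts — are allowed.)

Sort by end time and greedily take each interval whose start is ≥ the last chosen end.
By end time: (1,5), (4,11), (10,14), (13,16), (11,17), (21,23).
Pick (1,5); next start ≥ 5 → (10,14); next start ≥ 14 → (21,23).
Selected: (1,5) (10,14) (21,23)

14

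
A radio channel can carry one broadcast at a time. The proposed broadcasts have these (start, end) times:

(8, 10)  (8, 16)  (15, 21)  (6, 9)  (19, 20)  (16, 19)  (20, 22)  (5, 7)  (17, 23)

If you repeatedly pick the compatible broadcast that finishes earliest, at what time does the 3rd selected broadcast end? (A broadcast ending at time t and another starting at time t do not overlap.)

19

Sorted by end: (5,7)  (6,9)  (8,10)  (8,16)  (16,19)  (19,20)  (15,21)  (20,22)  (17,23)
take (5,7); take (8,10); take (16,19); take (19,20); skip (15,21); take (20,22).
Selected: (5,7) (8,10) (16,19) (19,20) (20,22)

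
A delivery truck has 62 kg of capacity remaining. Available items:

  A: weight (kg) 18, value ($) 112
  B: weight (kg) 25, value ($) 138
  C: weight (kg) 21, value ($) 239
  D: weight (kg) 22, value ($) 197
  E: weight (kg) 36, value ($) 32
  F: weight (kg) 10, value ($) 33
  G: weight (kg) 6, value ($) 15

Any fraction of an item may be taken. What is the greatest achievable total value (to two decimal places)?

Order: C (239/21=11.38) > D (197/22=8.95) > A (112/18=6.22) > B (138/25=5.52) > F (33/10=3.30) > G (15/6=2.50) > E (32/36=0.89)
Fill: take C (21 @ 239) → take D (22 @ 197) → take A (18 @ 112) → take 1/25 of B → 5.52; 62/62 used.
Total value = 553.52

553.52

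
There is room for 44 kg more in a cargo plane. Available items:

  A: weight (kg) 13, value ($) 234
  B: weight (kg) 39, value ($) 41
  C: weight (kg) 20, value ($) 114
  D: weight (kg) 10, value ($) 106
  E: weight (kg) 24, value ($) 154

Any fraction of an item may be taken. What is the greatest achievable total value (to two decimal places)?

Greedy by value/weight ratio, highest first.
Order: A (234/13=18.00) > D (106/10=10.60) > E (154/24=6.42) > C (114/20=5.70) > B (41/39=1.05)
Fill: take A (13 @ 234) → take D (10 @ 106) → take 21/24 of E → 134.75; 44/44 used.
Total value = 474.75

474.75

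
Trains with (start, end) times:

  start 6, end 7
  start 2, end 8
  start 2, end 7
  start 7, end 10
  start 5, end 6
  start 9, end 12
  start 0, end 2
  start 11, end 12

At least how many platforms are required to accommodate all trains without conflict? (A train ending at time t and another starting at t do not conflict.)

Events (time:±→running): 0:+→1 2:-→0 2:+→1 2:+→2 5:+→3 … peak 3.

3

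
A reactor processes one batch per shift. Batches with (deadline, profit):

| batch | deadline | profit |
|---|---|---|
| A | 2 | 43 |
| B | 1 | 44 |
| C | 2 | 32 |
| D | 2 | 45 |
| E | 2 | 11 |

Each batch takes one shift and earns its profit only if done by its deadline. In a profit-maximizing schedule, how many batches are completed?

2

By profit: D(d2,45), B(d1,44), A(d2,43), C(d2,32), E(d2,11)
D→slot 2; B→slot 1; A skipped; C skipped; E skipped.
2 of 5 scheduled.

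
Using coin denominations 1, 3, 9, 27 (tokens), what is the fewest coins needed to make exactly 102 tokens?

6

Greedy: take as many of the largest coin as possible, then repeat with the remainder.
102 = 3×27 + 2×9 + 1×3
Total coins = 3 + 2 + 1 = 6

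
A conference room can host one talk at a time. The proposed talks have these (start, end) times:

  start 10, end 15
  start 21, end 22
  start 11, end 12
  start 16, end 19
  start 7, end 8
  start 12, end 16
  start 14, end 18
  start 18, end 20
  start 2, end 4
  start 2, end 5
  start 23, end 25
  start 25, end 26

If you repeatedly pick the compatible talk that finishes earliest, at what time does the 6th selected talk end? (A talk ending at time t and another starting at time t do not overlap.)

22

Order by finish time; keep every interval that doesn't clash with the previous kept one.
Sorted by end: (2,4)  (2,5)  (7,8)  (11,12)  (10,15)  (12,16)  (14,18)  (16,19)  (18,20)  (21,22)  (23,25)  (25,26)
take (2,4); take (7,8); take (11,12); take (12,16); take (16,19); take (21,22); take (23,25); take (25,26).
Selected: (2,4) (7,8) (11,12) (12,16) (16,19) (21,22) (23,25) (25,26)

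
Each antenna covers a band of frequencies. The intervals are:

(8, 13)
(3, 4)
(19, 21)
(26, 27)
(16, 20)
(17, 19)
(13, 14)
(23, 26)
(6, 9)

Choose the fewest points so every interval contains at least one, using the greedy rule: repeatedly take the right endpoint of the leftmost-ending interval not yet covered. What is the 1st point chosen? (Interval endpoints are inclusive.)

4

Sort by right endpoint; whenever an interval is uncovered, place a point at its right end.
By right end: [3,4]  [6,9]  [8,13]  [13,14]  [17,19]  [16,20]  [19,21]  [23,26]  [26,27]
[3,4] uncovered → point at 4; [6,9] uncovered → point at 9; [13,14] uncovered → point at 14; [17,19] uncovered → point at 19; [23,26] uncovered → point at 26.
Points: 4, 9, 14, 19, 26 (5 total).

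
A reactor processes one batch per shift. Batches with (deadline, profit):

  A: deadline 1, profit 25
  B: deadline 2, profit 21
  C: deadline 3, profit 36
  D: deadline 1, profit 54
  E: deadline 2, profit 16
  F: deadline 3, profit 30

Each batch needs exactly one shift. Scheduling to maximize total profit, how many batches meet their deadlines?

3

Profit order: D=54 C=36 F=30 A=25 B=21 E=16
Assign: D→slot 1, C→slot 3, F→slot 2, A skipped, B skipped, E skipped.
Slots: [1:D] [2:F] [3:C]
3 of 6 scheduled.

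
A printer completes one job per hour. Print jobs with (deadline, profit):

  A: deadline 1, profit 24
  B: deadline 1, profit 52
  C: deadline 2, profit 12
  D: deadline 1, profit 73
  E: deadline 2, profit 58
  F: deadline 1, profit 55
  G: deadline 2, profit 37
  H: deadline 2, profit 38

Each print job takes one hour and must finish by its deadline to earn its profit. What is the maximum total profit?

131

Profit order: D=73 E=58 F=55 B=52 H=38 G=37 A=24 C=12
Assign: D→slot 1, E→slot 2, F skipped, B skipped, H skipped, G skipped, A skipped, C skipped.
Slots: [1:D] [2:E]
Profit = 73 + 58 = 131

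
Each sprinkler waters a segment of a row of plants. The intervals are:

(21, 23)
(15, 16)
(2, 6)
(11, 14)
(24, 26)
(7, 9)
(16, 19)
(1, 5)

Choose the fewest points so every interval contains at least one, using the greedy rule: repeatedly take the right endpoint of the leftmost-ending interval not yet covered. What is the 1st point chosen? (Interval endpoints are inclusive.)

5

Sorted: [1,5] [2,6] [7,9] [11,14] [15,16] [16,19] [21,23] [24,26]
{[1,5],[2,6]} hit by 5; {[7,9]} hit by 9; {[11,14]} hit by 14; {[15,16],[16,19]} hit by 16; {[21,23]} hit by 23; {[24,26]} hit by 26.
Points: 5, 9, 14, 16, 23, 26 (6 total).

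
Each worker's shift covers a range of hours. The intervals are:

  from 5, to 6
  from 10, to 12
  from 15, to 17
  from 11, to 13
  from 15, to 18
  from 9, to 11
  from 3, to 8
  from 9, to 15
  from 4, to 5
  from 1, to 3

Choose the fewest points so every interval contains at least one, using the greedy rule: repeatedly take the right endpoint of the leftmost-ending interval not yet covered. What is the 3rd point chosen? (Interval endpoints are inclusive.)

Sorted: [1,3] [4,5] [5,6] [3,8] [9,11] [10,12] [11,13] [9,15] [15,17] [15,18]
{[1,3]} hit by 3; {[4,5],[5,6],[3,8]} hit by 5; {[9,11],[10,12],[11,13],[9,15]} hit by 11; {[15,17],[15,18]} hit by 17.
Points: 3, 5, 11, 17 (4 total).

11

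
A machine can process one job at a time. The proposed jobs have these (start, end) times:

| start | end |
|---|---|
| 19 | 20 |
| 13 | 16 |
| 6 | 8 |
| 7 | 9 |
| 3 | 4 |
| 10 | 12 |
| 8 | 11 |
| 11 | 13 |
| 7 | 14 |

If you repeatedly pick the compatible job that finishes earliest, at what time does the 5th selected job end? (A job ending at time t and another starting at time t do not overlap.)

Order by finish time; keep every interval that doesn't clash with the previous kept one.
By end time: (3,4), (6,8), (7,9), (8,11), (10,12), (11,13), (7,14), (13,16), (19,20).
Pick (3,4); next start ≥ 4 → (6,8); next start ≥ 8 → (8,11); next start ≥ 11 → (11,13); next start ≥ 13 → (13,16); next start ≥ 16 → (19,20).
Selected: (3,4) (6,8) (8,11) (11,13) (13,16) (19,20)

16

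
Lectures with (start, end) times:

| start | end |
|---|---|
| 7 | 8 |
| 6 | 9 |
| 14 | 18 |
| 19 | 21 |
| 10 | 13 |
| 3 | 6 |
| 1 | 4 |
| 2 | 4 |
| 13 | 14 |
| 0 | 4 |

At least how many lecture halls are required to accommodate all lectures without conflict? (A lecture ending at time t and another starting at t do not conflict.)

4

The answer is the maximum number of intervals overlapping at any instant.
starts: [0, 1, 2, 3, 6, 7, 10, 13, 14, 19]
ends:   [4, 4, 4, 6, 8, 9, 13, 14, 18, 21]
s0→1 s1→2 s2→3 s3→4  — peak 4.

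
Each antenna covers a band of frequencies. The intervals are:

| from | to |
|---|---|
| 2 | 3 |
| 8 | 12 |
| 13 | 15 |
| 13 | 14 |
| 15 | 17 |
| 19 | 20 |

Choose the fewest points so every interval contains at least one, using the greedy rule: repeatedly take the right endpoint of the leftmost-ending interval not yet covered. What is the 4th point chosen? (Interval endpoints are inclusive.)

Sort by right endpoint; whenever an interval is uncovered, place a point at its right end.
By right end: [2,3]  [8,12]  [13,14]  [13,15]  [15,17]  [19,20]
[2,3] uncovered → point at 3; [8,12] uncovered → point at 12; [13,14] uncovered → point at 14; [15,17] uncovered → point at 17; [19,20] uncovered → point at 20.
Points: 3, 12, 14, 17, 20 (5 total).

17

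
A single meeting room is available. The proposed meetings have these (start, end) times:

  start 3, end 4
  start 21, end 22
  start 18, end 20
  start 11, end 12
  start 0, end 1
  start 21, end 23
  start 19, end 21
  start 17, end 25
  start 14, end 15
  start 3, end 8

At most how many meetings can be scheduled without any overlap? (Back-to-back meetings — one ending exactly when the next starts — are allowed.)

6

Order by finish time; keep every interval that doesn't clash with the previous kept one.
By end time: (0,1), (3,4), (3,8), (11,12), (14,15), (18,20), (19,21), (21,22), (21,23), (17,25).
Pick (0,1); next start ≥ 1 → (3,4); next start ≥ 4 → (11,12); next start ≥ 12 → (14,15); next start ≥ 15 → (18,20); next start ≥ 20 → (21,22).
Selected 6 meetings.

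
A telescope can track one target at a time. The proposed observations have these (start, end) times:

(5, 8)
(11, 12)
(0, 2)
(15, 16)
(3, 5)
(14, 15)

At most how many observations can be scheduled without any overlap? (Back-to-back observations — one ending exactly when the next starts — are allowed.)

6

Greedy by earliest finish: after sorting by end time, pick each interval compatible with the last pick.
By end time: (0,2), (3,5), (5,8), (11,12), (14,15), (15,16).
Pick (0,2); next start ≥ 2 → (3,5); next start ≥ 5 → (5,8); next start ≥ 8 → (11,12); next start ≥ 12 → (14,15); next start ≥ 15 → (15,16).
Selected 6 observations.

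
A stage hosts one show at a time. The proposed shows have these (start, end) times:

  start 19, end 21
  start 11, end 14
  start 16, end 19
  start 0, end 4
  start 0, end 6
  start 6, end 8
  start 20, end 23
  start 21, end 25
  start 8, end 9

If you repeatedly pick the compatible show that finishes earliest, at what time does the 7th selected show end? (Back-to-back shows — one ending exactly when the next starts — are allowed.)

Sort by end time and greedily take each interval whose start is ≥ the last chosen end.
By end time: (0,4), (0,6), (6,8), (8,9), (11,14), (16,19), (19,21), (20,23), (21,25).
Pick (0,4); next start ≥ 4 → (6,8); next start ≥ 8 → (8,9); next start ≥ 9 → (11,14); next start ≥ 14 → (16,19); next start ≥ 19 → (19,21); next start ≥ 21 → (21,25).
Selected: (0,4) (6,8) (8,9) (11,14) (16,19) (19,21) (21,25)

25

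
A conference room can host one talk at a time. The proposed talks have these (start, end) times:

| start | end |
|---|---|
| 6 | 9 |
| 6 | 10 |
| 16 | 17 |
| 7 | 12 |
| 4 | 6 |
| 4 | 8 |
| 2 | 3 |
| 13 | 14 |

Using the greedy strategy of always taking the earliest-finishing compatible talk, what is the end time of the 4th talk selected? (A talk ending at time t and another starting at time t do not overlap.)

14

Sort by end time and greedily take each interval whose start is ≥ the last chosen end.
Sorted by end: (2,3)  (4,6)  (4,8)  (6,9)  (6,10)  (7,12)  (13,14)  (16,17)
take (2,3); take (4,6); take (6,9); take (13,14); take (16,17).
Selected: (2,3) (4,6) (6,9) (13,14) (16,17)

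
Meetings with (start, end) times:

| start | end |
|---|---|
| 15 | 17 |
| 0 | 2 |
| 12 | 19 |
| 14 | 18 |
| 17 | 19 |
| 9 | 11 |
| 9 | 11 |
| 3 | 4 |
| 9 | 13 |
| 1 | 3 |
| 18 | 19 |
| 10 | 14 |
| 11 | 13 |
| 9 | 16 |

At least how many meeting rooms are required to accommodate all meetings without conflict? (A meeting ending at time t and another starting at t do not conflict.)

Count concurrent intervals with a sweep; the peak is the room count.
Events (time:±→running): 0:+→1 1:+→2 2:-→1 3:-→0 3:+→1 4:-→0 9:+→1 9:+→2 9:+→3 9:+→4 10:+→5 … peak 5.

5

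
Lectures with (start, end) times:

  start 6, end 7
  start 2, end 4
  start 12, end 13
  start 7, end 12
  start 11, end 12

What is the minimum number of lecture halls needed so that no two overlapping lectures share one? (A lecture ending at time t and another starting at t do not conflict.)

Events (time:±→running): 2:+→1 4:-→0 6:+→1 7:-→0 7:+→1 11:+→2 … peak 2.

2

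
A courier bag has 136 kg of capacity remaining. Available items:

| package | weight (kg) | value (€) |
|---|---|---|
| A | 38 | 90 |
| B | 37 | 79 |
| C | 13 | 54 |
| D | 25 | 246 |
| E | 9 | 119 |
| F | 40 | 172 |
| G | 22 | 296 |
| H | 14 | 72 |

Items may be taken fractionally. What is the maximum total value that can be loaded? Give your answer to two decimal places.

Greedy by value/weight ratio, highest first.
Order: G (296/22=13.45) > E (119/9=13.22) > D (246/25=9.84) > H (72/14=5.14) > F (172/40=4.30) > C (54/13=4.15) > A (90/38=2.37) > B (79/37=2.14)
Fill: take G (22 @ 296) → take E (9 @ 119) → take D (25 @ 246) → take H (14 @ 72) → take F (40 @ 172) → take C (13 @ 54) → take 13/38 of A → 30.79; 136/136 used.
Total value = 989.79

989.79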